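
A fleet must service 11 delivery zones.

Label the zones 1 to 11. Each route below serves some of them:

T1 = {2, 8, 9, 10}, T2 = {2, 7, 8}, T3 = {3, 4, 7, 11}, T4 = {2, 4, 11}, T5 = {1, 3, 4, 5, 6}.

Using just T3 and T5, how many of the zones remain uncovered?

Union of T3, T5 = {1, 3, 4, 5, 6, 7, 11}.
Not covered: 2, 8, 9, 10 — 4 zones.

4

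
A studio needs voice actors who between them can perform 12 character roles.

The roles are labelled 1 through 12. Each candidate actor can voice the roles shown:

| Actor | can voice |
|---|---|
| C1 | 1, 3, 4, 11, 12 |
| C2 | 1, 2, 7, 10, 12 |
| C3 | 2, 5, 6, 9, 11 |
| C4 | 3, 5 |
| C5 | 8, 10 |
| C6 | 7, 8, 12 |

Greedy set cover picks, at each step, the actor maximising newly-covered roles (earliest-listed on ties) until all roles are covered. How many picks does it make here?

4

Greedy: pick C1 (covers 5 new) → pick C3 (covers 4 new) → pick C2 (covers 2 new) → pick C5 (covers 1 new). Total picks: 4.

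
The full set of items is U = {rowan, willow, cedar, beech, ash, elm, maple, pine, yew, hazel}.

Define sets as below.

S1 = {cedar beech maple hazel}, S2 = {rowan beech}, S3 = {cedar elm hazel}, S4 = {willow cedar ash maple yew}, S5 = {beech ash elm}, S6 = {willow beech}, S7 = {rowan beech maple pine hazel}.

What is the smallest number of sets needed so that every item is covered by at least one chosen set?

Take {S3, S4, S7}. Their union is {rowan, willow, cedar, beech, ash, elm, maple, pine, yew, hazel}, which is all 10 items.
Only S7 contains pine, so S7 is forced; the remaining 5 items need at least 2 more sets (each remaining set adds at most 4) — so at least 3 sets are needed, and 3 is optimal.

3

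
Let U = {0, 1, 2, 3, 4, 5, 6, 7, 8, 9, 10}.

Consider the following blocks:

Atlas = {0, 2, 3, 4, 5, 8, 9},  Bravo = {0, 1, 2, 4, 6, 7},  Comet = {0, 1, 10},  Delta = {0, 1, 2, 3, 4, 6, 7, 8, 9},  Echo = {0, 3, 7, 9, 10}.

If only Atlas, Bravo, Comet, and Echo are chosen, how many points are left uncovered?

0

Union of Atlas, Bravo, Comet, Echo = {0, 1, 2, 3, 4, 5, 6, 7, 8, 9, 10} — that's every point, so 0 are uncovered.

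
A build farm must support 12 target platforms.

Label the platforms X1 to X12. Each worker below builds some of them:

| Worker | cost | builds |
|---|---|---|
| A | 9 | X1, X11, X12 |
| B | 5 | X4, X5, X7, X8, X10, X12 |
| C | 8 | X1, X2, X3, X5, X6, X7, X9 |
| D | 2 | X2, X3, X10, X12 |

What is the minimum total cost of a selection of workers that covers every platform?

A, B, C together cover every platform (A ∪ B ∪ C = {X1, X2, X3, X4, X5, X6, X7, X8, X9, X10, X11, X12}); total cost 9 + 5 + 8 = 22.
The greedy pick D, B, C, A costs 24; no covering selection beats 22.

22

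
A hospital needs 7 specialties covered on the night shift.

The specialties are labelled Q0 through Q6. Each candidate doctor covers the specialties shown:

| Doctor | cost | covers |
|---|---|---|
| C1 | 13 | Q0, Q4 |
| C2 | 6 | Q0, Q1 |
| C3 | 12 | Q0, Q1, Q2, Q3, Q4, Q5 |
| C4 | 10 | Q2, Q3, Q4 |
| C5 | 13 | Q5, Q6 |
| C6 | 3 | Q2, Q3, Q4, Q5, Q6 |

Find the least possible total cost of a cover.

9

C2, C6 together cover every specialty (C2 ∪ C6 = {Q0, Q1, Q2, Q3, Q4, Q5, Q6}); total cost 6 + 3 = 9.
No covering selection has total cost below 9.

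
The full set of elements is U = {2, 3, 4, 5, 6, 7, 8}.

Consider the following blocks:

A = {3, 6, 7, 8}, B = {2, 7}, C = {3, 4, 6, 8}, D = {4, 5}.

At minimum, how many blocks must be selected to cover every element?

A and B and D together: A ∪ B ∪ D = {2, 3, 4, 5, 6, 7, 8} — every element is covered.
Only B contains 2, so B is forced; the remaining 5 elements need at least 2 more blocks (each remaining block adds at most 4) — so at least 3 blocks are needed, and 3 is optimal.

3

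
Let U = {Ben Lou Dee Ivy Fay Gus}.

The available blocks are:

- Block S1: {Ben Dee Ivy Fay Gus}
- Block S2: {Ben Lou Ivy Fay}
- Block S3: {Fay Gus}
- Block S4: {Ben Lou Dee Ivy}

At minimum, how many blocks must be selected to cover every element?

2

S3 and S4 together: S3 ∪ S4 = {Ben, Lou, Dee, Ivy, Fay, Gus} — every element is covered.
No single block has all 6 elements (the largest, S1, has 5), so 2 is optimal.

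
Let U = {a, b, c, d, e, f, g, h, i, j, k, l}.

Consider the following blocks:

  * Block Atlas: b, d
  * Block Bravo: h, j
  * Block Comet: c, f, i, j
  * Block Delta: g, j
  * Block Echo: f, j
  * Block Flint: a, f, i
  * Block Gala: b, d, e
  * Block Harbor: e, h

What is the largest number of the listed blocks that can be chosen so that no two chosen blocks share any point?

Atlas, Delta, Flint, Harbor are pairwise disjoint (Atlas={b,d}; Delta={g,j}; Flint={a,f,i}; Harbor={e,h}).
Every remaining block overlaps one of these, and no 5 of the listed blocks are pairwise disjoint, so 4 is the maximum.

4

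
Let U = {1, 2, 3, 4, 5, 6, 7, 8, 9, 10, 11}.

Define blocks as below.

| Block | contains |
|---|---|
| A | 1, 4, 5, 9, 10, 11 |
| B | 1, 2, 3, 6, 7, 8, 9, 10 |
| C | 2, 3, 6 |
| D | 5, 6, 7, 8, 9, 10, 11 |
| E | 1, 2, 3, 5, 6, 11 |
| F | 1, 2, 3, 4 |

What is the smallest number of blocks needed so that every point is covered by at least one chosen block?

2

A and B together: A ∪ B = {1, 2, 3, 4, 5, 6, 7, 8, 9, 10, 11} — every point is covered.
No single block has all 11 points (the largest, B, has 8), so 2 is optimal.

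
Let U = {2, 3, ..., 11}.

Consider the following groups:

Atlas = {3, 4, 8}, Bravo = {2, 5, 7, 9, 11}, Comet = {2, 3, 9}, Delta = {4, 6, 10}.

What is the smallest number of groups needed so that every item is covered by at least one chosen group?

3

Atlas and Bravo and Delta together: Atlas ∪ Bravo ∪ Delta = {2, 3, 4, 5, 6, 7, 8, 9, 10, 11} — every item is covered.
Only Bravo contains 5, so Bravo is forced; the remaining 5 items need at least 2 more groups (each remaining group adds at most 3) — so at least 3 groups are needed, and 3 is optimal.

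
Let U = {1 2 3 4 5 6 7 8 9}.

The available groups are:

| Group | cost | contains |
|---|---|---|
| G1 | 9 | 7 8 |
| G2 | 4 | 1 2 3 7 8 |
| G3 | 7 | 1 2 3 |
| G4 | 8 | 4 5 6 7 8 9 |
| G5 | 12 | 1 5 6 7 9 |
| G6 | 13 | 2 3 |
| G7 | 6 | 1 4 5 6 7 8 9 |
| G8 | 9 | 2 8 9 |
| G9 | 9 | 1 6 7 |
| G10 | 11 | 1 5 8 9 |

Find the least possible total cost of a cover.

10

G2, G7 together cover every item (G2 ∪ G7 = {1, 2, 3, 4, 5, 6, 7, 8, 9}); total cost 4 + 6 = 10.
No covering selection has total cost below 10.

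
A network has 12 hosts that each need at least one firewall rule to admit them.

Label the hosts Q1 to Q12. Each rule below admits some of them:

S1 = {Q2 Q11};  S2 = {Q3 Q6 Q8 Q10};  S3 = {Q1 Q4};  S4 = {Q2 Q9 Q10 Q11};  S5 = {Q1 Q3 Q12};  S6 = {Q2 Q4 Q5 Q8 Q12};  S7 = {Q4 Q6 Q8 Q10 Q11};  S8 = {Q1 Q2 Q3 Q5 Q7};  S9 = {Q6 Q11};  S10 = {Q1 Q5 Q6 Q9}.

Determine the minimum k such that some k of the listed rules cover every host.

4

Take {S2, S4, S6, S8}. Their union is {Q1, Q2, Q3, Q4, Q5, Q6, Q7, Q8, Q9, Q10, Q11, Q12}, which is all 12 hosts.
No 3 of the 10 rules cover everything (all 120 combinations miss at least one host), so 4 is optimal.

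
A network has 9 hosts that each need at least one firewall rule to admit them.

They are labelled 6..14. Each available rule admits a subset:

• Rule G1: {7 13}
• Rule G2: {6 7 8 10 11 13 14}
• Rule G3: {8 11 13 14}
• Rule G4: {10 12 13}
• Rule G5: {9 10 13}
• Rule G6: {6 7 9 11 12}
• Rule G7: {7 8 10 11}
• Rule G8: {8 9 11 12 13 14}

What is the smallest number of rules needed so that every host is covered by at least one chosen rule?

2

Take {G2, G6}. Their union is {6, 7, 8, 9, 10, 11, 12, 13, 14}, which is all 9 hosts.
No single rule has all 9 hosts (the largest, G2, has 7), so 2 is optimal.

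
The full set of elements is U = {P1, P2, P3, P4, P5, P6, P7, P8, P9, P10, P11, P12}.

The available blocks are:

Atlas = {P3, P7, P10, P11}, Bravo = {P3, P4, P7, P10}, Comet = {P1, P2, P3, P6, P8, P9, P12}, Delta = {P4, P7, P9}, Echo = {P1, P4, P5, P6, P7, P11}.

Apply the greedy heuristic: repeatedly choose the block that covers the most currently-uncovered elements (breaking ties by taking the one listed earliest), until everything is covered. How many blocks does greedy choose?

3

Greedy: pick Comet (covers 7 new) → pick Echo (covers 4 new) → pick Atlas (covers 1 new). Total picks: 3.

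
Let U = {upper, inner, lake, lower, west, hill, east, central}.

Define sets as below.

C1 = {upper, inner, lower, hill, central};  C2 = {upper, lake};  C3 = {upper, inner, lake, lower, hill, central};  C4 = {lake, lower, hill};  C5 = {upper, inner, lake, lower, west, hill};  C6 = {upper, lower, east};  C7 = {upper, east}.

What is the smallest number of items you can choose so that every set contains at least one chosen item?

The 2 items {upper, lake} hit every set.
The sets C4, C7 are pairwise disjoint, so any hitting set needs a separate item for each — at least 2. Hence 2 is optimal.

2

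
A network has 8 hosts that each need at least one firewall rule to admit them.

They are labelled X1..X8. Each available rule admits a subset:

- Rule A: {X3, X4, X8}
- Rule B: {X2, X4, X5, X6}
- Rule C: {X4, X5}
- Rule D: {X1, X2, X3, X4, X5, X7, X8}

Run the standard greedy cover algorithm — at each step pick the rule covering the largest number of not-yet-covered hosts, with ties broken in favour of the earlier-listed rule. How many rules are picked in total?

Greedy: pick D (covers 7 new) → pick B (covers 1 new). Total picks: 2.

2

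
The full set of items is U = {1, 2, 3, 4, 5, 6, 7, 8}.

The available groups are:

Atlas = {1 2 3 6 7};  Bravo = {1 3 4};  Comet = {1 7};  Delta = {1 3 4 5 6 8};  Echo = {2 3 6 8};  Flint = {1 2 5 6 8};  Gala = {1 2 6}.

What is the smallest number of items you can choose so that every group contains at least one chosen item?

Take H = {1, 2}. Each listed group contains at least one of these, so H is a hitting set of size 2.
The groups Comet, Echo are pairwise disjoint, so any hitting set needs a separate item for each — at least 2. Hence 2 is optimal.

2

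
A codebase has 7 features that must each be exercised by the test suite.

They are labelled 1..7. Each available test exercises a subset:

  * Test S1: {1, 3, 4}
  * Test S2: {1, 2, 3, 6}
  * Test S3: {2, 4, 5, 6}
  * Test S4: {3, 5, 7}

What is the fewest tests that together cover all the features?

Take {S2, S3, S4}. Their union is {1, 2, 3, 4, 5, 6, 7}, which is all 7 features.
Only S4 contains 7, so S4 is forced; the remaining 4 features need at least 2 more tests (each remaining test adds at most 3) — so at least 3 tests are needed, and 3 is optimal.

3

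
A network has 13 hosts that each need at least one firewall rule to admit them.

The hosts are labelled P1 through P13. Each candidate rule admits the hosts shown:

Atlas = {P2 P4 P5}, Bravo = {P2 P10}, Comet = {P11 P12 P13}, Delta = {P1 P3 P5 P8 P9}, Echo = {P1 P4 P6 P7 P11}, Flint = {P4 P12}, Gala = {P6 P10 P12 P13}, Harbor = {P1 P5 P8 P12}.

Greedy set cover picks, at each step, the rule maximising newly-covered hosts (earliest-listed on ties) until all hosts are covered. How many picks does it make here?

4

Greedy: pick Delta (covers 5 new) → pick Echo (covers 4 new) → pick Gala (covers 3 new) → pick Atlas (covers 1 new). Total picks: 4.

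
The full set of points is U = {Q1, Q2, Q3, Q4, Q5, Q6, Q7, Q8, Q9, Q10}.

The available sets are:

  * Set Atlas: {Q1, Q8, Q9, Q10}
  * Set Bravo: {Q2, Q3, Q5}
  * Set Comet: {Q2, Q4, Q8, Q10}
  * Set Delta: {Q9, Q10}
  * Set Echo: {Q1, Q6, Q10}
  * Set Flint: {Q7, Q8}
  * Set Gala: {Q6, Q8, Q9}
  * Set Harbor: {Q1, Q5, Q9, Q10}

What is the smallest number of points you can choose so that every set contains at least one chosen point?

3

Take H = {Q5, Q8, Q10}. Each listed set contains at least one of these, so H is a hitting set of size 3.
The sets Bravo, Echo, Flint are pairwise disjoint, so any hitting set needs a separate point for each — at least 3. Hence 3 is optimal.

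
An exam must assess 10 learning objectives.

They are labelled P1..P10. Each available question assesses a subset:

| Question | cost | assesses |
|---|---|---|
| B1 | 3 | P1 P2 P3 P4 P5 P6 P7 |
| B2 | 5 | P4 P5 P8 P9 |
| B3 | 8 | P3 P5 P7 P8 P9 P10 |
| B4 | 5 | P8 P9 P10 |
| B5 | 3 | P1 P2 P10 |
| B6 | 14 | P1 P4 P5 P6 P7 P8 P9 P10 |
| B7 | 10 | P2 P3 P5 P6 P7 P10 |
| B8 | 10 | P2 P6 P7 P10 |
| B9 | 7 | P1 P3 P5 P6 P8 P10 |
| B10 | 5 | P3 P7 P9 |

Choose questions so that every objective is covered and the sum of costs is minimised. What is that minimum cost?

8

B1, B4 together cover every objective (B1 ∪ B4 = {P1, P2, P3, P4, P5, P6, P7, P8, P9, P10}); total cost 3 + 5 = 8.
No covering selection has total cost below 8.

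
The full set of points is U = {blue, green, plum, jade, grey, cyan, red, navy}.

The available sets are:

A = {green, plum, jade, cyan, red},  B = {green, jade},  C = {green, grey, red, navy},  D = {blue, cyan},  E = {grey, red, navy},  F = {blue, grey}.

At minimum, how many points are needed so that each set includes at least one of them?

3

Take H = {blue, jade, navy}. Each listed set contains at least one of these, so H is a hitting set of size 3.
The sets B, D, E are pairwise disjoint, so any hitting set needs a separate point for each — at least 3. Hence 3 is optimal.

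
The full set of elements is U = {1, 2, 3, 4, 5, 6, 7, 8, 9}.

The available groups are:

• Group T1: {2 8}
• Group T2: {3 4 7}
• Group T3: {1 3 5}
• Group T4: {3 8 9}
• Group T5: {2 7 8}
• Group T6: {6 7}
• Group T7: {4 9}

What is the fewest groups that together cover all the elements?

T1, T3, T6, and T7 cover everything between them: the union {1, 2, 3, 4, 5, 6, 7, 8, 9} is all of U.
Only T6 contains 6, so T6 is forced; the remaining 7 elements need at least 3 more groups (each remaining group adds at most 3) — so at least 4 groups are needed, and 4 is optimal.

4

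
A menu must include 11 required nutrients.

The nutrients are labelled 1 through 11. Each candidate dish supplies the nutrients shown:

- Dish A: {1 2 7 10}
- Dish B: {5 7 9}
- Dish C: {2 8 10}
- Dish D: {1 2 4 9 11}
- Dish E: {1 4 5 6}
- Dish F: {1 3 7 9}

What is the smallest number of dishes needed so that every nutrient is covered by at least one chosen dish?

4

Take {C, D, E, F}. Their union is {1, 2, 3, 4, 5, 6, 7, 8, 9, 10, 11}, which is all 11 nutrients.
Only F contains 3, so F is forced; the remaining 7 nutrients need at least 3 more dishes (each remaining dish adds at most 3) — so at least 4 dishes are needed, and 4 is optimal.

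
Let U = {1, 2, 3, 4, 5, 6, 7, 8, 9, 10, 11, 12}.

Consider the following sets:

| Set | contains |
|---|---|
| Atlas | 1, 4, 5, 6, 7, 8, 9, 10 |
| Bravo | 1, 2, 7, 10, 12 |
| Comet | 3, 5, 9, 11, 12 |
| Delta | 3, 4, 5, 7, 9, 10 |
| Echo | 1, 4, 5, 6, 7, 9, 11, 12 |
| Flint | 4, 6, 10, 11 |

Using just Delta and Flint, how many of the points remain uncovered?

Union of Delta, Flint = {3, 4, 5, 6, 7, 9, 10, 11}.
Not covered: 1, 2, 8, 12 — 4 points.

4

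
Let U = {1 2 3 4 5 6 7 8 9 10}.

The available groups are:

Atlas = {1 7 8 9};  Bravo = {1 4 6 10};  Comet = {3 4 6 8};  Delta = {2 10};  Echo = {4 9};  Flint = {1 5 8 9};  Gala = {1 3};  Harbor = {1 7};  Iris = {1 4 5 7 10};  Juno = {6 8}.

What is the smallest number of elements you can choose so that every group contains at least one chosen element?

4

H = {1, 4, 6, 10} meets every group (each contains at least one member of H), and |H| = 4.
The groups Delta, Echo, Harbor, Juno are pairwise disjoint, so any hitting set needs a separate element for each — at least 4. Hence 4 is optimal.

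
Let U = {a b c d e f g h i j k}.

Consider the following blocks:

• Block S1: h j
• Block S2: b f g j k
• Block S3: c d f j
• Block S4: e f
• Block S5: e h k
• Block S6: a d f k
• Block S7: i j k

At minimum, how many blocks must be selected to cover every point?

5

Take {S2, S3, S5, S6, S7}. Their union is {a, b, c, d, e, f, g, h, i, j, k}, which is all 11 points.
No 4 of the 7 blocks cover everything (all 35 combinations miss at least one point), so 5 is optimal.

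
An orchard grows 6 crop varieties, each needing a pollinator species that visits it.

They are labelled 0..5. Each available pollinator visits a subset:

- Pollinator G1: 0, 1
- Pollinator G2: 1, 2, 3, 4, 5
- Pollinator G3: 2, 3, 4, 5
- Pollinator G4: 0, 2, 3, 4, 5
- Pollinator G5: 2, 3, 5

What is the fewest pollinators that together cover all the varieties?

G1 and G3 together: G1 ∪ G3 = {0, 1, 2, 3, 4, 5} — every variety is covered.
No single pollinator has all 6 varieties (the largest, G2, has 5), so 2 is optimal.

2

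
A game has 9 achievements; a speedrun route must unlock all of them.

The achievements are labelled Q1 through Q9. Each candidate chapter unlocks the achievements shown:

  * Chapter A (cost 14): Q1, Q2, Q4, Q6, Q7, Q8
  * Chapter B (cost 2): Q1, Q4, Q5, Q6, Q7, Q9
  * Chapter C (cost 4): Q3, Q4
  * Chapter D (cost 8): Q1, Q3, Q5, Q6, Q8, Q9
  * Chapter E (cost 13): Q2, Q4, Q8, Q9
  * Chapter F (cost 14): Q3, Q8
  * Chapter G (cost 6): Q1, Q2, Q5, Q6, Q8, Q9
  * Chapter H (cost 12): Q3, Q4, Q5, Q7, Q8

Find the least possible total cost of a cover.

12

B, C, G together cover every achievement (B ∪ C ∪ G = {Q1, Q2, Q3, Q4, Q5, Q6, Q7, Q8, Q9}); total cost 2 + 4 + 6 = 12.
No covering selection has total cost below 12.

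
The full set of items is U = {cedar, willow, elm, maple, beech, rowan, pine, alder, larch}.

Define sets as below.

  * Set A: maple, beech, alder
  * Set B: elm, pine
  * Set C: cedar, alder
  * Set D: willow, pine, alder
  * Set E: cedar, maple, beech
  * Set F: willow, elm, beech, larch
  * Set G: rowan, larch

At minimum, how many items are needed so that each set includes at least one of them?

H = {cedar, pine, alder, larch} meets every set (each contains at least one member of H), and |H| = 4.
No choice of 3 items meets every set, so 4 is the minimum.

4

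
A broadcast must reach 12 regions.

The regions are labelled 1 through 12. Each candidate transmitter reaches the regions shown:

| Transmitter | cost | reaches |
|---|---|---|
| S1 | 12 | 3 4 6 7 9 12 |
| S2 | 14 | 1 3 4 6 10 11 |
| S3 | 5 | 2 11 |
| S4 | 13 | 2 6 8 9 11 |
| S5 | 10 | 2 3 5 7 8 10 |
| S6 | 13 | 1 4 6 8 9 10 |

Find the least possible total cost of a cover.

S1, S2, S5 together cover every region (S1 ∪ S2 ∪ S5 = {1, 2, 3, 4, 5, 6, 7, 8, 9, 10, 11, 12}); total cost 12 + 14 + 10 = 36.
The greedy pick S5, S1, S3, S6 costs 40; no covering selection beats 36.

36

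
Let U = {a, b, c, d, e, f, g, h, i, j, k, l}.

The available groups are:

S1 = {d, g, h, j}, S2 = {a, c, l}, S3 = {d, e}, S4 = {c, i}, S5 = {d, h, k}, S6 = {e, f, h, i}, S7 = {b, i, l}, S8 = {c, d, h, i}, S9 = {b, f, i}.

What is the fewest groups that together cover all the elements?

5

S1, S2, S5, S6, and S7 cover everything between them: the union {a, b, c, d, e, f, g, h, i, j, k, l} is all of U.
No 4 of the 9 groups cover everything (all 126 combinations miss at least one element), so 5 is optimal.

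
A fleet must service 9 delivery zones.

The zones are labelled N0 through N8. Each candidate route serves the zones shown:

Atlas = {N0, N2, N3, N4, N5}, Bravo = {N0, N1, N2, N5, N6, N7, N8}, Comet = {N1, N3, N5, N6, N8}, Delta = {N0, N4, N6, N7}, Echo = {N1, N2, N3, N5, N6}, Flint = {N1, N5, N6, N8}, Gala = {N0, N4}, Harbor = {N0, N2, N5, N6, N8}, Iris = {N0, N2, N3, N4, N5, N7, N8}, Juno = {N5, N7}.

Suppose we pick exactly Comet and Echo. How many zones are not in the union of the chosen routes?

3

Union of Comet, Echo = {N1, N2, N3, N5, N6, N8}.
Not covered: N0, N4, N7 — 3 zones.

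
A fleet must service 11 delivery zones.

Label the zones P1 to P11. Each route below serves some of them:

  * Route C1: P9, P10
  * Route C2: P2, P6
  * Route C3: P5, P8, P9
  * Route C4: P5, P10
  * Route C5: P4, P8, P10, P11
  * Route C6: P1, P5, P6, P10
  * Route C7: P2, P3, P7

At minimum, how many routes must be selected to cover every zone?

4

C1 and C5 and C6 and C7 together: C1 ∪ C5 ∪ C6 ∪ C7 = {P1, P2, P3, P4, P5, P6, P7, P8, P9, P10, P11} — every zone is covered.
Only C6 contains P1, so C6 is forced; the remaining 7 zones need at least 3 more routes (each remaining route adds at most 3) — so at least 4 routes are needed, and 4 is optimal.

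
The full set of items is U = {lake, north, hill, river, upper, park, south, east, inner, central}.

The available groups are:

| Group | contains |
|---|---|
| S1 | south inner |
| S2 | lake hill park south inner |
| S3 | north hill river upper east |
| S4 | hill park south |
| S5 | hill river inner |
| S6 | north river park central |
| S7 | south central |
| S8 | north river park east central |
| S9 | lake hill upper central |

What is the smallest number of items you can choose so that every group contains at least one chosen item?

3

The 3 items {hill, river, south} hit every group.
No choice of 2 items meets every group, so 3 is the minimum.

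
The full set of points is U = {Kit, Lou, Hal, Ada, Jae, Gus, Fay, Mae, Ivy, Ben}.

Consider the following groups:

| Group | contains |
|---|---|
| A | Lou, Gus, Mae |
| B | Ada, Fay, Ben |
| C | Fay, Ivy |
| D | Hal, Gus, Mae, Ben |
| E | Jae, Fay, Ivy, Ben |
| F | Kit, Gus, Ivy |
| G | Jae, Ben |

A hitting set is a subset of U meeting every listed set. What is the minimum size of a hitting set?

3

The 3 points {Jae, Gus, Fay} hit every group.
The groups A, C, G are pairwise disjoint, so any hitting set needs a separate point for each — at least 3. Hence 3 is optimal.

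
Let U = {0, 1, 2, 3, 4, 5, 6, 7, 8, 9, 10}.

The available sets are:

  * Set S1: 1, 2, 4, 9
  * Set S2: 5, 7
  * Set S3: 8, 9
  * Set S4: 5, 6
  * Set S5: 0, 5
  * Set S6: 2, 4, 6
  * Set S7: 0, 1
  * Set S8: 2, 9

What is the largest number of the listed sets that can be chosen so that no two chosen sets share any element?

4

S2, S3, S6, S7 are pairwise disjoint (S2={5,7}; S3={8,9}; S6={2,4,6}; S7={0,1}).
Every remaining set overlaps one of these, and no 5 of the listed sets are pairwise disjoint, so 4 is the maximum.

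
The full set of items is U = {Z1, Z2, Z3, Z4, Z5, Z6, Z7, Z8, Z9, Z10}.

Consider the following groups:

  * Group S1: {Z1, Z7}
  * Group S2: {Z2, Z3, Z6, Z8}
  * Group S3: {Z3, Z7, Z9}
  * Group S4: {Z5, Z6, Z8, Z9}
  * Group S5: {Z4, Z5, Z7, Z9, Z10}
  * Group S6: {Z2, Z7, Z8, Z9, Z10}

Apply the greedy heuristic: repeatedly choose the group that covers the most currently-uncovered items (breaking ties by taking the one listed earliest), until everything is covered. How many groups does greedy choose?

3

Greedy: pick S5 (covers 5 new) → pick S2 (covers 4 new) → pick S1 (covers 1 new). Total picks: 3.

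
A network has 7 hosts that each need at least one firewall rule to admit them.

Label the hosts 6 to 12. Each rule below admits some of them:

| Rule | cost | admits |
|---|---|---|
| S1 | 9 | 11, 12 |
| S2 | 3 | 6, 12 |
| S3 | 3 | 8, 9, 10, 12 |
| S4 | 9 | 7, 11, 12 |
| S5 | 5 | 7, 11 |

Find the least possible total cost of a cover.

11

S2, S3, S5 together cover every host (S2 ∪ S3 ∪ S5 = {6, 7, 8, 9, 10, 11, 12}); total cost 3 + 3 + 5 = 11.
No covering selection has total cost below 11.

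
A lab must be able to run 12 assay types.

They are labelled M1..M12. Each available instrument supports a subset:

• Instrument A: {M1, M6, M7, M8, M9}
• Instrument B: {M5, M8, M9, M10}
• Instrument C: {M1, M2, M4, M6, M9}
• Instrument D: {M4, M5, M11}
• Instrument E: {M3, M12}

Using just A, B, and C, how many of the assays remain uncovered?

3

Union of A, B, C = {M1, M2, M4, M5, M6, M7, M8, M9, M10}.
Not covered: M3, M11, M12 — 3 assays.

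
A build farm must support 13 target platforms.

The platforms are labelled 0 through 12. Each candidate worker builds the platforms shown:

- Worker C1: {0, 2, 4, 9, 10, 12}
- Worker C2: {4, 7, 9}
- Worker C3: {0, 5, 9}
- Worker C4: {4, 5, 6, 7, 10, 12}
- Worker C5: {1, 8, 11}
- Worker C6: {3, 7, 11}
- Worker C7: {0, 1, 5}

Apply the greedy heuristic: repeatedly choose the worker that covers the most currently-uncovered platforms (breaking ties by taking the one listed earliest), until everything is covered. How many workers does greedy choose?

4

Greedy: pick C1 (covers 6 new) → pick C4 (covers 3 new) → pick C5 (covers 3 new) → pick C6 (covers 1 new). Total picks: 4.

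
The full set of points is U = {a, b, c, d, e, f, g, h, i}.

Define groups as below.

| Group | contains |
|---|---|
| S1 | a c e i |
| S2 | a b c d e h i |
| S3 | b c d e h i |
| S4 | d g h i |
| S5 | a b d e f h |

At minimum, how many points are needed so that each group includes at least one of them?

The 2 points {e, h} hit every group.
No single point lies in every group, so at least 2 are needed and 2 is optimal.

2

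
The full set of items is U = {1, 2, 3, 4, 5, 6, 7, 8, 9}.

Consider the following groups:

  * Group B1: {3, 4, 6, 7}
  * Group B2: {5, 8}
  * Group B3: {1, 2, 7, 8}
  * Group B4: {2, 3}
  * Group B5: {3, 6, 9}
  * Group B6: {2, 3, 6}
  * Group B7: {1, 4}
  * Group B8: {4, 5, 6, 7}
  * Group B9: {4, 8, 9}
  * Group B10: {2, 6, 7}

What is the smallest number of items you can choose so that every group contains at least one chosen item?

4

H = {2, 3, 4, 5} meets every group (each contains at least one member of H), and |H| = 4.
No choice of 3 items meets every group, so 4 is the minimum.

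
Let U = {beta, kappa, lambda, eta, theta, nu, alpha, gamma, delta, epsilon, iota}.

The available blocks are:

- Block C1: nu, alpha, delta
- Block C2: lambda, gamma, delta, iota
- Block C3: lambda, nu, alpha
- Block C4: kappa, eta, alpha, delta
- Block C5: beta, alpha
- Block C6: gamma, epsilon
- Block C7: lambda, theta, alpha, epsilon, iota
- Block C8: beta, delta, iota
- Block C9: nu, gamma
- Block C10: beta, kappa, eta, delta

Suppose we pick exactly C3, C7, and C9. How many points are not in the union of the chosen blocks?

Union of C3, C7, C9 = {lambda, theta, nu, alpha, gamma, epsilon, iota}.
Not covered: beta, kappa, eta, delta — 4 points.

4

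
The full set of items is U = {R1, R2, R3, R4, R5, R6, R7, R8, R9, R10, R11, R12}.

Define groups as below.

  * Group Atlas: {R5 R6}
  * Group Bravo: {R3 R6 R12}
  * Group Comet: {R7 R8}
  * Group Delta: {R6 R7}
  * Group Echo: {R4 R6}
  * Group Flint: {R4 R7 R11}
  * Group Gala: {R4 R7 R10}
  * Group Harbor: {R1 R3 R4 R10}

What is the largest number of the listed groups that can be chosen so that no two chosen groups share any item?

3

Atlas, Comet, Harbor are pairwise disjoint (Atlas={R5,R6}; Comet={R7,R8}; Harbor={R1,R3,R4,R10}).
Every remaining group overlaps one of these, and no 4 of the listed groups are pairwise disjoint, so 3 is the maximum.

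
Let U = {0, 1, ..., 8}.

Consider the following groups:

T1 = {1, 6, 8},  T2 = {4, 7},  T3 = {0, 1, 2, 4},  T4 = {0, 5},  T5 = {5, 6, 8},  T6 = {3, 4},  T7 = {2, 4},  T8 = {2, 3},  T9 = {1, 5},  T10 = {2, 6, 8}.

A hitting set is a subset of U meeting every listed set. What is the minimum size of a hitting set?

4

Take H = {1, 2, 4, 5}. Each listed group contains at least one of these, so H is a hitting set of size 4.
The groups T1, T2, T4, T8 are pairwise disjoint, so any hitting set needs a separate item for each — at least 4. Hence 4 is optimal.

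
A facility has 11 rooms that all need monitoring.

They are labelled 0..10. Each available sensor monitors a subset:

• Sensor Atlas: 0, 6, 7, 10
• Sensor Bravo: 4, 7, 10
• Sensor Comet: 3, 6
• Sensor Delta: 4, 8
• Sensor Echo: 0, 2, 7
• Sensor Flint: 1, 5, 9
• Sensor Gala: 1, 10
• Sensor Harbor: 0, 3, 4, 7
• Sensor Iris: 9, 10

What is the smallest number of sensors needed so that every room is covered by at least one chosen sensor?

Take {Atlas, Comet, Delta, Echo, Flint}. Their union is {0, 1, 2, 3, 4, 5, 6, 7, 8, 9, 10}, which is all 11 rooms.
No 4 of the 9 sensors cover everything (all 126 combinations miss at least one room), so 5 is optimal.

5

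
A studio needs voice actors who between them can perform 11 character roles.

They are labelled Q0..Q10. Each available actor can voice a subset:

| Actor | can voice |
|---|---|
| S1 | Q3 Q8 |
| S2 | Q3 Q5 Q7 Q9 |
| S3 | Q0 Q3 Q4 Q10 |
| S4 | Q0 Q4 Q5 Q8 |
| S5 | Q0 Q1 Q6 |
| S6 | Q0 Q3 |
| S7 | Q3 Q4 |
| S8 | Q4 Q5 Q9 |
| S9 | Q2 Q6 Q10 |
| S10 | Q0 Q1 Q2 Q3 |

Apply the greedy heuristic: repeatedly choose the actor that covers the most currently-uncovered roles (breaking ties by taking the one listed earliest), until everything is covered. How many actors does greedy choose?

5

Greedy: pick S2 (covers 4 new) → pick S3 (covers 3 new) → pick S5 (covers 2 new) → pick S1 (covers 1 new) → pick S9 (covers 1 new). Total picks: 5.
(The true minimum cover uses only 4 actors, so greedy is not optimal here.)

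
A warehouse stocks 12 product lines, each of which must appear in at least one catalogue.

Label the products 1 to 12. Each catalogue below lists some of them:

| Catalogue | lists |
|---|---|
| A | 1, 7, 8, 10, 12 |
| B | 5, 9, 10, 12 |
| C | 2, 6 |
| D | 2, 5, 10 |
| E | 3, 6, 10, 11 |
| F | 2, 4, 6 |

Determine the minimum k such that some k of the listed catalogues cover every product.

A and B and E and F together: A ∪ B ∪ E ∪ F = {1, 2, 3, 4, 5, 6, 7, 8, 9, 10, 11, 12} — every product is covered.
Only A contains 1, so A is forced; the remaining 7 products need at least 3 more catalogues (each remaining catalogue adds at most 3) — so at least 4 catalogues are needed, and 4 is optimal.

4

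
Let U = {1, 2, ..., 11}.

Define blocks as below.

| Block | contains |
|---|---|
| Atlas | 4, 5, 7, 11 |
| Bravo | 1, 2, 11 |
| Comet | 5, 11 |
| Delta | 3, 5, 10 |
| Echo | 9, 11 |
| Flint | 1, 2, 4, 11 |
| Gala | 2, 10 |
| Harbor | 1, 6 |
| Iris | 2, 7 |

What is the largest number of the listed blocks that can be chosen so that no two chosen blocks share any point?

Delta, Echo, Harbor, Iris are pairwise disjoint (Delta={3,5,10}; Echo={9,11}; Harbor={1,6}; Iris={2,7}).
Every remaining block overlaps one of these, and no 5 of the listed blocks are pairwise disjoint, so 4 is the maximum.

4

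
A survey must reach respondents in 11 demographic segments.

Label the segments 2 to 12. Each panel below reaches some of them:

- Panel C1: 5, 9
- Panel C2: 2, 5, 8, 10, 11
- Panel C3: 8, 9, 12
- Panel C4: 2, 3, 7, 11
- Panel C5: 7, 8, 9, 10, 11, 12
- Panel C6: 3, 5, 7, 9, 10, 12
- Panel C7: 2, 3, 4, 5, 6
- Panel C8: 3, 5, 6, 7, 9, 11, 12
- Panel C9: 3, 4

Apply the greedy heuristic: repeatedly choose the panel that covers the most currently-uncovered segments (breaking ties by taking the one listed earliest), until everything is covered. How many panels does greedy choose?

3

Greedy: pick C8 (covers 7 new) → pick C2 (covers 3 new) → pick C7 (covers 1 new). Total picks: 3.
(The true minimum cover uses only 2 panels, so greedy is not optimal here.)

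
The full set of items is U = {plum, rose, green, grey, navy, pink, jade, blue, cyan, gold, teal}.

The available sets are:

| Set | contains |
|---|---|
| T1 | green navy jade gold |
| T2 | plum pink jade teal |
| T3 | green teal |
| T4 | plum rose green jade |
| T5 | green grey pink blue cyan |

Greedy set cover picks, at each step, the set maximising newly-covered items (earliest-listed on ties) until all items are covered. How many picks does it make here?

Greedy: pick T5 (covers 5 new) → pick T1 (covers 3 new) → pick T2 (covers 2 new) → pick T4 (covers 1 new). Total picks: 4.

4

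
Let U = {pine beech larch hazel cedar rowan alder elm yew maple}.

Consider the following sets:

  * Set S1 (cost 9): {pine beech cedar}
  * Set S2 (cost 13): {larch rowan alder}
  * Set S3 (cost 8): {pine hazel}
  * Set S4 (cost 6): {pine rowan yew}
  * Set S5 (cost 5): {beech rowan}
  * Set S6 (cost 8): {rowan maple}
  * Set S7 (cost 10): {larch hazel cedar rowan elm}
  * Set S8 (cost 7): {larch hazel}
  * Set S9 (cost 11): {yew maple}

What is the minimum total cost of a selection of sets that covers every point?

S2, S4, S5, S6, S7 together cover every point (S2 ∪ S4 ∪ S5 ∪ S6 ∪ S7 = {pine, beech, larch, hazel, cedar, rowan, alder, elm, yew, maple}); total cost 13 + 6 + 5 + 8 + 10 = 42.
No covering selection has total cost below 42.

42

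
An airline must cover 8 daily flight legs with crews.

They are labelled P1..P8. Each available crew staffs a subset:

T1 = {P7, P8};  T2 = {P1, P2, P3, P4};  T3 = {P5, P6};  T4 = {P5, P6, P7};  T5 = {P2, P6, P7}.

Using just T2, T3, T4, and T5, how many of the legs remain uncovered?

Union of T2, T3, T4, T5 = {P1, P2, P3, P4, P5, P6, P7}.
Not covered: P8 — 1 leg.

1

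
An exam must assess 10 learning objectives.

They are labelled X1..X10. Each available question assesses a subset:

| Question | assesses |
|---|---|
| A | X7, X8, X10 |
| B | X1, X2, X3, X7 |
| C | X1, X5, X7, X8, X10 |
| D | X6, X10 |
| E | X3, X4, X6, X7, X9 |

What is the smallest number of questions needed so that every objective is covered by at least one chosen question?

3

B and C and E together: B ∪ C ∪ E = {X1, X2, X3, X4, X5, X6, X7, X8, X9, X10} — every objective is covered.
Only B contains X2, so B is forced; the remaining 6 objectives need at least 2 more questions (each remaining question adds at most 3) — so at least 3 questions are needed, and 3 is optimal.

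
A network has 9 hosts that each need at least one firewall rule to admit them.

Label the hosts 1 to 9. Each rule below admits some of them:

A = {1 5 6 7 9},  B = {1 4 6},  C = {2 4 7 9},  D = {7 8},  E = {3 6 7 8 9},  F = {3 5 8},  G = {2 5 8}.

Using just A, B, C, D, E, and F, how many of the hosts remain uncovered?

Union of A, B, C, D, E, F = {1, 2, 3, 4, 5, 6, 7, 8, 9} — that's every host, so 0 are uncovered.

0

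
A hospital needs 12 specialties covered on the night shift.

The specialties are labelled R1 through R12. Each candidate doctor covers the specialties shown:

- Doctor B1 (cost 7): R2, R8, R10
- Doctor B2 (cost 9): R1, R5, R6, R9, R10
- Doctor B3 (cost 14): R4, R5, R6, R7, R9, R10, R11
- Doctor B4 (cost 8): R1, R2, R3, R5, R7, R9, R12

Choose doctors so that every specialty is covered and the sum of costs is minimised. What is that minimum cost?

29

B1, B3, B4 together cover every specialty (B1 ∪ B3 ∪ B4 = {R1, R2, R3, R4, R5, R6, R7, R8, R9, R10, R11, R12}); total cost 7 + 14 + 8 = 29.
No covering selection has total cost below 29.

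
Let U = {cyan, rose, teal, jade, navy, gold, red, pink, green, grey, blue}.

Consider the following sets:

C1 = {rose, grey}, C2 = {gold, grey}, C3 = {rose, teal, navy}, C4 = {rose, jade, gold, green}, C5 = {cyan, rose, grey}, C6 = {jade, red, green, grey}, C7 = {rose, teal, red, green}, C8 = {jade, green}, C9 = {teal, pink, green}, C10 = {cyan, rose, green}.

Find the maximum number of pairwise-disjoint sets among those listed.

C2, C3, C8 are pairwise disjoint (C2={gold,grey}; C3={rose,teal,navy}; C8={jade,green}).
Every remaining set overlaps one of these, and no 4 of the listed sets are pairwise disjoint, so 3 is the maximum.

3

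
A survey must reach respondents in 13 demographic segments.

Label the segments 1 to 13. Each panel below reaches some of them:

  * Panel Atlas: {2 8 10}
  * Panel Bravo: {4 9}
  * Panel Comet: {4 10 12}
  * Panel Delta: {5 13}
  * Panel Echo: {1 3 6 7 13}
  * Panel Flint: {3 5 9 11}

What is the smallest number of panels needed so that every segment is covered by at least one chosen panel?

Atlas and Comet and Echo and Flint together: Atlas ∪ Comet ∪ Echo ∪ Flint = {1, 2, 3, 4, 5, 6, 7, 8, 9, 10, 11, 12, 13} — every segment is covered.
Only Echo contains 1, so Echo is forced; the remaining 8 segments need at least 3 more panels (each remaining panel adds at most 3) — so at least 4 panels are needed, and 4 is optimal.

4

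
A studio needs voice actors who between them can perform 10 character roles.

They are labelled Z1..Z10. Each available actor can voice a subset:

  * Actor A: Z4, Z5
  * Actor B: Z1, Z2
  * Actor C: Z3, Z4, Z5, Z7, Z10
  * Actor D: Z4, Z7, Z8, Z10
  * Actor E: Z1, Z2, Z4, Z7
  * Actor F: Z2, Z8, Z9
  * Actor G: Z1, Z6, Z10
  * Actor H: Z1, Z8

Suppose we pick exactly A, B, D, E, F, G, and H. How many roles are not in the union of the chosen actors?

1

Union of A, B, D, E, F, G, H = {Z1, Z2, Z4, Z5, Z6, Z7, Z8, Z9, Z10}.
Not covered: Z3 — 1 role.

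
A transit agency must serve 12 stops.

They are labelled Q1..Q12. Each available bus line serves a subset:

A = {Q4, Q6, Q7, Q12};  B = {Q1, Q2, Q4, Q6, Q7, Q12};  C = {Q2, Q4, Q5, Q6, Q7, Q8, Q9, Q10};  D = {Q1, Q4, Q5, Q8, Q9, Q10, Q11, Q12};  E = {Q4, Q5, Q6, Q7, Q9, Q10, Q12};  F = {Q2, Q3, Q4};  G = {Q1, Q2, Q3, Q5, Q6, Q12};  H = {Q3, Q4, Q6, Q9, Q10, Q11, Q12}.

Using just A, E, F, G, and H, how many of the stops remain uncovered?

1

Union of A, E, F, G, H = {Q1, Q2, Q3, Q4, Q5, Q6, Q7, Q9, Q10, Q11, Q12}.
Not covered: Q8 — 1 stop.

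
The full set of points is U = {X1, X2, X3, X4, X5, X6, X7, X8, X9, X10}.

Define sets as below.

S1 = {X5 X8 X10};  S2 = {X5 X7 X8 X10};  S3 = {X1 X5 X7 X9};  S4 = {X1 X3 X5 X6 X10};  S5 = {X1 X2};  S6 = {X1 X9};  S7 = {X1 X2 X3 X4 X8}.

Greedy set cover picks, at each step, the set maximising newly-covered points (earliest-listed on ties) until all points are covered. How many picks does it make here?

Greedy: pick S4 (covers 5 new) → pick S7 (covers 3 new) → pick S3 (covers 2 new). Total picks: 3.

3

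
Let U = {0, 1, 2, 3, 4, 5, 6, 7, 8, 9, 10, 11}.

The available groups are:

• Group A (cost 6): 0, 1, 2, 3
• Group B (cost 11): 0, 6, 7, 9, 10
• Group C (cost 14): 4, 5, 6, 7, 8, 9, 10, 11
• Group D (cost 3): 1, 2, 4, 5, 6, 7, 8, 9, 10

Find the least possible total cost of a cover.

A, C together cover every element (A ∪ C = {0, 1, 2, 3, 4, 5, 6, 7, 8, 9, 10, 11}); total cost 6 + 14 = 20.
The greedy pick D, A, C costs 23; no covering selection beats 20.

20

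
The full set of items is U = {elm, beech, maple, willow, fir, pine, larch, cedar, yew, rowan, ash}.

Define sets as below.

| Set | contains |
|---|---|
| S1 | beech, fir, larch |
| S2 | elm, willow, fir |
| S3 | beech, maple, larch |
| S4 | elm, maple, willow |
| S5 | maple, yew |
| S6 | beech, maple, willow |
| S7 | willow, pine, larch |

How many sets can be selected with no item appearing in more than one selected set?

S5, S7 are pairwise disjoint (S5={maple,yew}; S7={willow,pine,larch}).
Every remaining set overlaps one of these, and no 3 of the listed sets are pairwise disjoint, so 2 is the maximum.

2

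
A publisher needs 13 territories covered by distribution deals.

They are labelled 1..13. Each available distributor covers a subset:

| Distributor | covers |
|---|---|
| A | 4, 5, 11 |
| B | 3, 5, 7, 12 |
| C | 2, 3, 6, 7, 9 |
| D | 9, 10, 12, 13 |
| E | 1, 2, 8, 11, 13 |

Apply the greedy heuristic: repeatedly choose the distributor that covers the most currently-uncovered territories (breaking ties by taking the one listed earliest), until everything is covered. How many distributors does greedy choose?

4

Greedy: pick C (covers 5 new) → pick E (covers 4 new) → pick A (covers 2 new) → pick D (covers 2 new). Total picks: 4.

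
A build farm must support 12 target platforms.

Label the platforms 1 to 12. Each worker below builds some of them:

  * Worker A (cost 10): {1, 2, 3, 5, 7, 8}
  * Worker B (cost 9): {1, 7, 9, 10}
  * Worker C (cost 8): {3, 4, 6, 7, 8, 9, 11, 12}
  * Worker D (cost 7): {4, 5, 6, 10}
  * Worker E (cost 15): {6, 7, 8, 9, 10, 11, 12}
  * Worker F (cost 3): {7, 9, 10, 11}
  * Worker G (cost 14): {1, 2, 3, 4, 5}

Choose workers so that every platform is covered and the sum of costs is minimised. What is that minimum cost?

21

A, C, F together cover every platform (A ∪ C ∪ F = {1, 2, 3, 4, 5, 6, 7, 8, 9, 10, 11, 12}); total cost 10 + 8 + 3 = 21.
No covering selection has total cost below 21.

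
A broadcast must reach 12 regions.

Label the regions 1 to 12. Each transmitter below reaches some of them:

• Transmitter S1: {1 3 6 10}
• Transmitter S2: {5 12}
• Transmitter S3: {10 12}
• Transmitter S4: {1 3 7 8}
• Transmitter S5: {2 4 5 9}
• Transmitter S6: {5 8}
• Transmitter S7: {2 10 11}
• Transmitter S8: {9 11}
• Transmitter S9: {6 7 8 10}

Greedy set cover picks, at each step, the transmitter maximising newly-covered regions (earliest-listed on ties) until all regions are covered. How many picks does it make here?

5

Greedy: pick S1 (covers 4 new) → pick S5 (covers 4 new) → pick S4 (covers 2 new) → pick S2 (covers 1 new) → pick S7 (covers 1 new). Total picks: 5.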